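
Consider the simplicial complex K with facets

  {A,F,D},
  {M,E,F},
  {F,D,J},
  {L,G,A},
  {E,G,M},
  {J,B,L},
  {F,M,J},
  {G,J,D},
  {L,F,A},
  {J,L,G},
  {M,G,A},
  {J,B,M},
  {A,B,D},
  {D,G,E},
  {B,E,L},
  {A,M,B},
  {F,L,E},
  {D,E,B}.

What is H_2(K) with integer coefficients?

We work with the vertex ordering A < B < D < E < F < G < J < L < M. The simplices of K, each written with vertices in increasing order, are:

  0-simplices (9): A, B, D, E, F, G, J, L, M
  1-simplices (27): AB, AD, AF, AG, AL, AM, BD, BE, BJ, BL, BM, DE, DF, DG, DJ, EF, EG, EL, EM, FJ, FL, FM, GJ, GL, GM, JL, JM
  2-simplices (18): ABD, ABM, ADF, AFL, AGL, AGM, BDE, BEL, BJL, BJM, DEG, DFJ, DGJ, EFL, EFM, EGM, FJM, GJL

Hence C_0 ≅ Z^9, C_1 ≅ Z^27, C_2 ≅ Z^18.

∂_1: C_1 → C_0 is given by ∂[p,q] = [q] − [p].
This gives a 9×27 integer matrix of rank 8; reducing to Smith normal form yields diagonal entries (1,1,1,1,1,1,1,1).

Boundary ∂_2: C_2 → C_1 acts by ∂[p,q,r] = [q,r] − [p,r] + [p,q]. For instance
  ∂AGM = GM − AM + AG,
  ∂ADF = DF − AF + AD.
This gives a 27×18 integer matrix of rank 17; reducing to Smith normal form yields diagonal entries (1,1,1,1,1,1,1,1,1,1,1,1,1,1,1,1,1).

Reading off H_k = ker ∂_k / im ∂_{k+1}:

  H_2: rank ker ∂_2 − rank ∂_3 = (18 − 17) − 0 = 1, and there is no ∂_3, so H_2 ≅ Z.

H_2 ≅ Z.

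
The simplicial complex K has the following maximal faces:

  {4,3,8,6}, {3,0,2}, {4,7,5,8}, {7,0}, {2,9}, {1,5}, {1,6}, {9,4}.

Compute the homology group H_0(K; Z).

H_0 ≅ Z.

Order the vertices as 0 < 1 < 2 < 3 < 4 < 5 < 6 < 7 < 8 < 9. Listing each simplex with vertices in this order, K has dimension 3 with simplices:

  0-simplices (10): [0], [1], [2], [3], [4], [5], [6], [7], [8], [9]
  1-simplices (19): [0,2], [0,3], [0,7], [1,5], [1,6], [2,3], [2,9], [3,4], [3,6], [3,8], [4,5], [4,6], [4,7], [4,8], [4,9], [5,7], [5,8], [6,8], [7,8]
  2-simplices (9): [0,2,3], [3,4,6], [3,4,8], [3,6,8], [4,5,7], [4,5,8], [4,6,8], [4,7,8], [5,7,8]
  3-simplices (2): [3,4,6,8], [4,5,7,8]

giving chain groups C_0 ≅ Z^10, C_1 ≅ Z^19, C_2 ≅ Z^9, C_3 ≅ Z^2.

∂_1: C_1 → C_0 is given by ∂[p,q] = [q] − [p]. For instance
  ∂[0,2] = [2] − [0].
The resulting 10×19 matrix has rank 9, and its Smith normal form has invariant factors (1,1,1,1,1,1,1,1,1).

The boundary map ∂_2: C_2 → C_1 acts by ∂[p,q,r] = [q,r] − [p,r] + [p,q]. For instance
  ∂[4,6,8] = [6,8] − [4,8] + [4,6],
  ∂[5,7,8] = [7,8] − [5,8] + [5,7].
As a 19×9 matrix over Z this has rank 7, with invariant factors (1,1,1,1,1,1,1).

Boundary ∂_3: C_3 → C_2 sends each 3-simplex σ to the alternating sum Σ_i (−1)^i (σ with its i-th vertex removed). For instance
  ∂[3,4,6,8] = [4,6,8] − [3,6,8] + [3,4,8] − [3,4,6],
  ∂[4,5,7,8] = [5,7,8] − [4,7,8] + [4,5,8] − [4,5,7].
This gives a 9×2 integer matrix of rank 2; reducing to Smith normal form yields diagonal entries (1,1).

Reading off H_k = ker ∂_k / im ∂_{k+1}:

  H_0: rank C_0 − rank ∂_1 = 10 − 9 = 1, and the invariant factors of ∂_1 are all 1, so H_0 = Z.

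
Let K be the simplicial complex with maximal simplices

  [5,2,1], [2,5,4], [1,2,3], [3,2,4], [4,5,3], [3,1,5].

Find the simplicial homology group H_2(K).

H_2 ≅ Z.

Take the total order 1 < 2 < 3 < 4 < 5 on the vertex set. Then K (dimension 2) consists of the simplices:

  0-simplices (5): [1], [2], [3], [4], [5]
  1-simplices (9): [1,2], [1,3], [1,5], [2,3], [2,4], [2,5], [3,4], [3,5], [4,5]
  2-simplices (6): [1,2,3], [1,2,5], [1,3,5], [2,3,4], [2,4,5], [3,4,5]

giving chain groups C_0 ≅ Z^5, C_1 ≅ Z^9, C_2 ≅ Z^6.

Boundary ∂_1: C_1 → C_0 is given by ∂[p,q] = [q] − [p]. For instance
  ∂[1,2] = [2] − [1].
As a 5×9 matrix over Z this has rank 4, with invariant factors (1,1,1,1).

∂_2: C_2 → C_1 maps a triangle to the signed sum of its edges. For instance
  ∂[2,3,4] = [3,4] − [2,4] + [2,3],
  ∂[2,4,5] = [4,5] − [2,5] + [2,4].
This gives a 9×6 integer matrix of rank 5; reducing to Smith normal form yields diagonal entries (1,1,1,1,1).

From H_k ≅ ker(∂_k) / im(∂_{k+1}) we obtain:

  H_2: rank ker ∂_2 − rank ∂_3 = (6 − 5) − 0 = 1, and there is no ∂_3, so H_2 = Z.

(K is a triangulation of the 2-sphere S^2.)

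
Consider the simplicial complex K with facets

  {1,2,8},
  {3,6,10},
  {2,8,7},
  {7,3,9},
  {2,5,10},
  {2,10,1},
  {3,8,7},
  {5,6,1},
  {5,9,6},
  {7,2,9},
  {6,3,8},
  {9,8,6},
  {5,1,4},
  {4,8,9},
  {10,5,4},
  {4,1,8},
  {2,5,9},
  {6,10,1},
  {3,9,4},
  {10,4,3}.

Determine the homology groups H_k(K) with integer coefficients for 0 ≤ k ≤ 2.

H_0 = Z,  H_1 = Z ⊕ Z/2Z,  H_2 = 0.

Fix the vertex order 1 < 2 < 3 < 4 < 5 < 6 < 7 < 8 < 9 < 10 and write every simplex with vertices in increasing order. Then dim K = 2 and the simplices of K are:

  0-simplices (10): [1], [2], [3], [4], [5], [6], [7], [8], [9], [10]
  1-simplices (30): (30 of them)
  2-simplices (20): (20 of them)

so the chain groups are C_0 ≅ Z^10, C_1 ≅ Z^30, C_2 ≅ Z^20.

∂_1: C_1 → C_0 sends each edge [p,q] (with p < q) to q − p. For instance
  ∂[7,8] = [8] − [7].
The 10×30 boundary matrix has rank 9 and Smith normal form diag(1,1,1,1,1,1,1,1,1).

∂_2: C_2 → C_1 maps a triangle to the signed sum of its edges. For instance
  ∂[3,6,8] = [6,8] − [3,8] + [3,6],
  ∂[1,2,10] = [2,10] − [1,10] + [1,2].
The resulting 30×20 matrix has rank 20, and its Smith normal form has invariant factors (1,1,1,1,1,1,1,1,1,1,1,1,1,1,1,1,1,1,1,2).

Reading off H_k = ker ∂_k / im ∂_{k+1}:

  H_0: rank C_0 − rank ∂_1 = 10 − 9 = 1, and the invariant factors of ∂_1 are all 1, so H_0 ≅ Z.
  H_1: rank ker ∂_1 − rank ∂_2 = (30 − 9) − 20 = 1, and ∂_2 has invariant factor 2 > 1, so H_1 ≅ Z ⊕ Z/2Z.
  H_2: rank ker ∂_2 − rank ∂_3 = (20 − 20) − 0 = 0, and there is no ∂_3, so H_2 ≅ 0.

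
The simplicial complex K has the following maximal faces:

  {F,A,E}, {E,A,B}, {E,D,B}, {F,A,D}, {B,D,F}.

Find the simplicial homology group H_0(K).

Order the vertices as A < B < D < E < F. Listing each simplex with vertices in this order, K has dimension 2 with simplices:

  0-simplices (5): A, B, D, E, F
  1-simplices (10): AB, AD, AE, AF, BD, BE, BF, DE, DF, EF
  2-simplices (5): ABE, ADF, AEF, BDE, BDF

giving chain groups C_0 ≅ Z^5, C_1 ≅ Z^10, C_2 ≅ Z^5.

Boundary ∂_1: C_1 → C_0 sends each edge [p,q] (with p < q) to q − p.
As a 5×10 matrix over Z this has rank 4, with invariant factors (1,1,1,1).

Boundary ∂_2: C_2 → C_1 sends each 2-simplex [p,q,r] to [q,r] − [p,r] + [p,q]. For instance
  ∂BDF = DF − BF + BD,
  ∂ADF = DF − AF + AD.
The 10×5 boundary matrix has rank 5 and Smith normal form diag(1,1,1,1,1).

From H_k ≅ ker(∂_k) / im(∂_{k+1}) we obtain:

  H_0: rank C_0 − rank ∂_1 = 5 − 4 = 1, and the invariant factors of ∂_1 are all 1, so H_0 ≅ Z.

H_0 ≅ Z.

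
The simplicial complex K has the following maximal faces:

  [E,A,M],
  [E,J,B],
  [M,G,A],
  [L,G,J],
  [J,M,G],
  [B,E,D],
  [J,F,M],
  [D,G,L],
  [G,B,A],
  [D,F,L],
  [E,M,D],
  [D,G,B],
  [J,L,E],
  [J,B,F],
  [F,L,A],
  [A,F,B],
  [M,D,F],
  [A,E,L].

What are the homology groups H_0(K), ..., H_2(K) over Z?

H_0 = Z,  H_1 = Z^2,  H_2 = Z.

We work with the vertex ordering A < B < D < E < F < G < J < L < M. The simplices of K, each written with vertices in increasing order, are:

  0-simplices (9): A, B, D, E, F, G, J, L, M
  1-simplices (27): AB, AE, AF, AG, AL, AM, BD, BE, BF, BG, BJ, DE, DF, DG, DL, DM, EJ, EL, EM, FJ, FL, FM, GJ, GL, GM, JL, JM
  2-simplices (18): ABF, ABG, AEL, AEM, AFL, AGM, BDE, BDG, BEJ, BFJ, DEM, DFL, DFM, DGL, EJL, FJM, GJL, GJM

giving chain groups C_0 ≅ Z^9, C_1 ≅ Z^27, C_2 ≅ Z^18.

Boundary ∂_1: C_1 → C_0 sends each edge [p,q] (with p < q) to q − p.
This gives a 9×27 integer matrix of rank 8; reducing to Smith normal form yields diagonal entries (1,1,1,1,1,1,1,1).

The boundary map ∂_2: C_2 → C_1 acts by ∂[p,q,r] = [q,r] − [p,r] + [p,q]. For instance
  ∂DGL = GL − DL + DG,
  ∂ABF = BF − AF + AB.
The resulting 27×18 matrix has rank 17, and its Smith normal form has invariant factors (1,1,1,1,1,1,1,1,1,1,1,1,1,1,1,1,1).

Now H_k = ker ∂_k / im ∂_{k+1}, so:

  H_0: rank C_0 − rank ∂_1 = 9 − 8 = 1, and the invariant factors of ∂_1 are all 1, so H_0 = Z.
  H_1: rank ker ∂_1 − rank ∂_2 = (27 − 8) − 17 = 2, and the invariant factors of ∂_2 are all 1, so H_1 = Z^2.
  H_2: rank ker ∂_2 − rank ∂_3 = (18 − 17) − 0 = 1, and there is no ∂_3, so H_2 = Z.

As a check, the Euler characteristic is 9 − 27 + 18 = 0, which agrees with 1 − 2 + 1 = 0.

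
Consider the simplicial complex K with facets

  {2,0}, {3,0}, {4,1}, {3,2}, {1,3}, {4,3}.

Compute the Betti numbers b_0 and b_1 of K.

b_0 = 1, b_1 = 2.

Fix the vertex order 0 < 1 < 2 < 3 < 4 and write every simplex with vertices in increasing order. Then dim K = 1 and the simplices of K are:

  0-simplices (5): [0], [1], [2], [3], [4]
  1-simplices (6): [0,2], [0,3], [1,3], [1,4], [2,3], [3,4]

so the chain groups are C_0 ≅ Z^5, C_1 ≅ Z^6.

The boundary map ∂_1: C_1 → C_0 maps an edge to its endpoints' difference, ∂[p,q] = q − p.
As a 5×6 matrix over Z this has rank 4, with invariant factors (1,1,1,1).

Computing H_k = (kernel of ∂_k) / (image of ∂_{k+1}):

  H_0: rank C_0 − rank ∂_1 = 5 − 4 = 1, and the invariant factors of ∂_1 are all 1, so H_0 = Z.
  H_1: rank ker ∂_1 − rank ∂_2 = (6 − 4) − 0 = 2, and there is no ∂_2, so H_1 = Z^2.

As a check, the Euler characteristic is 5 − 6 = -1, which agrees with 1 − 2 = -1.

Hence the Betti numbers are b_0 = 1, b_1 = 2.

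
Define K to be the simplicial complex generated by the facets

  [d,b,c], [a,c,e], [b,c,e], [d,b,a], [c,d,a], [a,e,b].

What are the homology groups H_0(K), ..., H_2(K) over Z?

Take the total order a < b < c < d < e on the vertex set. Then K (dimension 2) consists of the simplices:

  0-simplices (5): a, b, c, d, e
  1-simplices (9): ab, ac, ad, ae, bc, bd, be, cd, ce
  2-simplices (6): abd, abe, acd, ace, bcd, bce

Hence C_0 ≅ Z^5, C_1 ≅ Z^9, C_2 ≅ Z^6.

Boundary ∂_1: C_1 → C_0 sends each edge [p,q] (with p < q) to q − p. For instance
  ∂bd = d − b.
The 5×9 boundary matrix has rank 4 and Smith normal form diag(1,1,1,1).

∂_2: C_2 → C_1 acts by ∂[p,q,r] = [q,r] − [p,r] + [p,q]. For instance
  ∂bcd = cd − bd + bc,
  ∂bce = ce − be + bc.
This gives a 9×6 integer matrix of rank 5; reducing to Smith normal form yields diagonal entries (1,1,1,1,1).

From H_k ≅ ker(∂_k) / im(∂_{k+1}) we obtain:

  H_0: rank C_0 − rank ∂_1 = 5 − 4 = 1, and the invariant factors of ∂_1 are all 1, so H_0 ≅ Z.
  H_1: rank ker ∂_1 − rank ∂_2 = (9 − 4) − 5 = 0, and the invariant factors of ∂_2 are all 1, so H_1 ≅ 0.
  H_2: rank ker ∂_2 − rank ∂_3 = (6 − 5) − 0 = 1, and there is no ∂_3, so H_2 ≅ Z.

As a check, the Euler characteristic is 5 − 9 + 6 = 2, which agrees with 1 − 0 + 1 = 2.

H_0 ≅ Z,  H_1 = 0,  H_2 ≅ Z.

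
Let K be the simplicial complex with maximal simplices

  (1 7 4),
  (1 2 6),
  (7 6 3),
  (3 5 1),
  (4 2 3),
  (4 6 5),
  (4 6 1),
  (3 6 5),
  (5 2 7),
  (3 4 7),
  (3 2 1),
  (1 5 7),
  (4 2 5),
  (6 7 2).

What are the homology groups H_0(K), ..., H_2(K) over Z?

H_0 ≅ Z,  H_1 ≅ Z^2,  H_2 ≅ Z.

K has 7 vertices, 21 edges, 14 triangles.
rank ∂_0 = 0, rank ∂_1 = 6 ⇒ b_0 = 7 − 0 − 6 = 1; all invariant factors of ∂_1 are 1 so no torsion. So H_0 ≅ Z.
rank ∂_1 = 6, rank ∂_2 = 13 ⇒ b_1 = 21 − 6 − 13 = 2; all invariant factors of ∂_2 are 1 so no torsion. So H_1 ≅ Z^2.
rank ∂_2 = 13, rank ∂_3 = 0 ⇒ b_2 = 14 − 13 − 0 = 1. So H_2 ≅ Z.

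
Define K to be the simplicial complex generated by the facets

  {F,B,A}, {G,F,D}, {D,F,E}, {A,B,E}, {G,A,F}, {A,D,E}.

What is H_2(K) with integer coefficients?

H_2 = 0.

We work with the vertex ordering A < B < D < E < F < G. The simplices of K, each written with vertices in increasing order, are:

  0-simplices (6): A, B, D, E, F, G
  1-simplices (12): AB, AD, AE, AF, AG, BE, BF, DE, DF, DG, EF, FG
  2-simplices (6): ABE, ABF, ADE, AFG, DEF, DFG

giving chain groups C_0 ≅ Z^6, C_1 ≅ Z^12, C_2 ≅ Z^6.

The boundary map ∂_1: C_1 → C_0 sends each edge [p,q] (with p < q) to q − p. For instance
  ∂DF = F − D.
As a 6×12 matrix over Z this has rank 5, with invariant factors (1,1,1,1,1).

∂_2: C_2 → C_1 acts by ∂[p,q,r] = [q,r] − [p,r] + [p,q]. For instance
  ∂ABF = BF − AF + AB,
  ∂ABE = BE − AE + AB.
The resulting 12×6 matrix has rank 6, and its Smith normal form has invariant factors (1,1,1,1,1,1).

Reading off H_k = ker ∂_k / im ∂_{k+1}:

  H_2: rank ker ∂_2 − rank ∂_3 = (6 − 6) − 0 = 0, and there is no ∂_3, so H_2 = 0.

(K is a triangulation of the cylinder S^1 x I.)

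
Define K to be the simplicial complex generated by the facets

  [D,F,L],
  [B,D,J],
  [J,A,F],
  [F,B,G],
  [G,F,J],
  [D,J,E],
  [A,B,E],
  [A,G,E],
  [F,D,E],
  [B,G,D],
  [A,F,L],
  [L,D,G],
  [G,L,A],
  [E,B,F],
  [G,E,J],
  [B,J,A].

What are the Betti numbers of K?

b_0 = 1, b_1 = 2, b_2 = 1.

Fix the vertex order A < B < D < E < F < G < J < L and write every simplex with vertices in increasing order. Then dim K = 2 and the simplices of K are:

  0-simplices (8): A, B, D, E, F, G, J, L
  1-simplices (24): AB, AE, AF, AG, AJ, AL, BD, BE, BF, BG, BJ, DE, DF, DG, DJ, DL, EF, EG, EJ, FG, FJ, FL, GJ, GL
  2-simplices (16): ABE, ABJ, AEG, AFJ, AFL, AGL, BDG, BDJ, BEF, BFG, DEF, DEJ, DFL, DGL, EGJ, FGJ

so the chain groups are C_0 ≅ Z^8, C_1 ≅ Z^24, C_2 ≅ Z^16.

∂_1: C_1 → C_0 sends each edge [p,q] (with p < q) to q − p. For instance
  ∂AE = E − A.
This gives a 8×24 integer matrix of rank 7; reducing to Smith normal form yields diagonal entries (1,1,1,1,1,1,1).

∂_2: C_2 → C_1 sends each 2-simplex [p,q,r] to [q,r] − [p,r] + [p,q]. For instance
  ∂BDJ = DJ − BJ + BD,
  ∂AFL = FL − AL + AF.
The 24×16 boundary matrix has rank 15 and Smith normal form diag(1,1,1,1,1,1,1,1,1,1,1,1,1,1,1).

From H_k ≅ ker(∂_k) / im(∂_{k+1}) we obtain:

  H_0: rank C_0 − rank ∂_1 = 8 − 7 = 1, and the invariant factors of ∂_1 are all 1, so H_0 = Z.
  H_1: rank ker ∂_1 − rank ∂_2 = (24 − 7) − 15 = 2, and the invariant factors of ∂_2 are all 1, so H_1 = Z^2.
  H_2: rank ker ∂_2 − rank ∂_3 = (16 − 15) − 0 = 1, and there is no ∂_3, so H_2 = Z.

(K is a triangulation of the torus T^2.)

Hence the Betti numbers are b_0 = 1, b_1 = 2, b_2 = 1.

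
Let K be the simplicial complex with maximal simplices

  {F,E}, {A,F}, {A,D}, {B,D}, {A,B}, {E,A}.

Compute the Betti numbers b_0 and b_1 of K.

K has 5 vertices, 6 edges.
rank ∂_0 = 0, rank ∂_1 = 4 ⇒ b_0 = 5 − 0 − 4 = 1; all invariant factors of ∂_1 are 1 so no torsion. So H_0 ≅ Z.
rank ∂_1 = 4, rank ∂_2 = 0 ⇒ b_1 = 6 − 4 − 0 = 2. So H_1 ≅ Z^2.

b_0 = 1, b_1 = 2.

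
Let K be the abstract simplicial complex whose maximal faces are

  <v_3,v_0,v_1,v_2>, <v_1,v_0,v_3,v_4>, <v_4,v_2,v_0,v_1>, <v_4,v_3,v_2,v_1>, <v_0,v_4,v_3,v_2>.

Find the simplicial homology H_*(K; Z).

H_0 ≅ Z,  H_1 = 0,  H_2 = 0,  H_3 ≅ Z.

Fix the vertex order v_0 < v_1 < v_2 < v_3 < v_4 and write every simplex with vertices in increasing order. Then dim K = 3 and the simplices of K are:

  0-simplices (5): [v_0], [v_1], [v_2], [v_3], [v_4]
  1-simplices (10): [v_0,v_1], [v_0,v_2], [v_0,v_3], [v_0,v_4], [v_1,v_2], [v_1,v_3], [v_1,v_4], [v_2,v_3], [v_2,v_4], [v_3,v_4]
  2-simplices (10): [v_0,v_1,v_2], [v_0,v_1,v_3], [v_0,v_1,v_4], [v_0,v_2,v_3], [v_0,v_2,v_4], [v_0,v_3,v_4], [v_1,v_2,v_3], [v_1,v_2,v_4], [v_1,v_3,v_4], [v_2,v_3,v_4]
  3-simplices (5): [v_0,v_1,v_2,v_3], [v_0,v_1,v_2,v_4], [v_0,v_1,v_3,v_4], [v_0,v_2,v_3,v_4], [v_1,v_2,v_3,v_4]

Hence C_0 ≅ Z^5, C_1 ≅ Z^10, C_2 ≅ Z^10, C_3 ≅ Z^5.

∂_1: C_1 → C_0 maps an edge to its endpoints' difference, ∂[p,q] = q − p. For instance
  ∂[v_0,v_3] = [v_3] − [v_0].
This gives a 5×10 integer matrix of rank 4; reducing to Smith normal form yields diagonal entries (1,1,1,1).

∂_2: C_2 → C_1 acts by ∂[p,q,r] = [q,r] − [p,r] + [p,q]. For instance
  ∂[v_0,v_1,v_4] = [v_1,v_4] − [v_0,v_4] + [v_0,v_1],
  ∂[v_0,v_2,v_4] = [v_2,v_4] − [v_0,v_4] + [v_0,v_2].
As a 10×10 matrix over Z this has rank 6, with invariant factors (1,1,1,1,1,1).

Boundary ∂_3: C_3 → C_2 sends each 3-simplex σ to the alternating sum Σ_i (−1)^i (σ with its i-th vertex removed). For instance
  ∂[v_0,v_2,v_3,v_4] = [v_2,v_3,v_4] − [v_0,v_3,v_4] + [v_0,v_2,v_4] − [v_0,v_2,v_3],
  ∂[v_0,v_1,v_2,v_4] = [v_1,v_2,v_4] − [v_0,v_2,v_4] + [v_0,v_1,v_4] − [v_0,v_1,v_2].
This gives a 10×5 integer matrix of rank 4; reducing to Smith normal form yields diagonal entries (1,1,1,1).

From H_k ≅ ker(∂_k) / im(∂_{k+1}) we obtain:

  H_0: rank C_0 − rank ∂_1 = 5 − 4 = 1, and the invariant factors of ∂_1 are all 1, so H_0 = Z.
  H_1: rank ker ∂_1 − rank ∂_2 = (10 − 4) − 6 = 0, and the invariant factors of ∂_2 are all 1, so H_1 = 0.
  H_2: rank ker ∂_2 − rank ∂_3 = (10 − 6) − 4 = 0, and the invariant factors of ∂_3 are all 1, so H_2 = 0.
  H_3: rank ker ∂_3 − rank ∂_4 = (5 − 4) − 0 = 1, and there is no ∂_4, so H_3 = Z.

(K is a triangulation of the 3-sphere S^3.)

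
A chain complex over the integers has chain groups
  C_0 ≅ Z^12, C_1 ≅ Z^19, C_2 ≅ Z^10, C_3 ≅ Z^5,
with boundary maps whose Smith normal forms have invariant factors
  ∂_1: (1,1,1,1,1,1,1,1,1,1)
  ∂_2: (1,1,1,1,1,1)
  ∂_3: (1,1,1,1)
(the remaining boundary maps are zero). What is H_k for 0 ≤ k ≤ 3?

H_0: b_0 = 12 − 0 − 10 = 2; torsion from ∂_1 factors > 1: none. So H_0 = Z^2.
H_1: b_1 = 19 − 10 − 6 = 3; torsion from ∂_2 factors > 1: none. So H_1 = Z^3.
H_2: b_2 = 10 − 6 − 4 = 0; torsion from ∂_3 factors > 1: none. So H_2 = 0.
H_3: b_3 = 5 − 4 − 0 = 1; torsion from ∂_4 factors > 1: none. So H_3 = Z.

H_0 = Z^2,  H_1 = Z^3,  H_2 = 0,  H_3 = Z.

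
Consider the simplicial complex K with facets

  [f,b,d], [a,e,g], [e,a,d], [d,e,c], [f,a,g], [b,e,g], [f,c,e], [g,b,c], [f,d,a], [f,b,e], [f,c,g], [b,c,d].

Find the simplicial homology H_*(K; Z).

Take the total order a < b < c < d < e < f < g on the vertex set. Then K (dimension 2) consists of the simplices:

  0-simplices (7): a, b, c, d, e, f, g
  1-simplices (18): ad, ae, af, ag, bc, bd, be, bf, bg, cd, ce, cf, cg, de, df, ef, eg, fg
  2-simplices (12): ade, adf, aeg, afg, bcd, bcg, bdf, bef, beg, cde, cef, cfg

so the chain groups are C_0 ≅ Z^7, C_1 ≅ Z^18, C_2 ≅ Z^12.

∂_1: C_1 → C_0 maps an edge to its endpoints' difference, ∂[p,q] = q − p. For instance
  ∂bc = c − b.
The 7×18 boundary matrix has rank 6 and Smith normal form diag(1,1,1,1,1,1).

∂_2: C_2 → C_1 sends each 2-simplex [p,q,r] to [q,r] − [p,r] + [p,q]. For instance
  ∂adf = df − af + ad,
  ∂ade = de − ae + ad.
The resulting 18×12 matrix has rank 12, and its Smith normal form has invariant factors (1,1,1,1,1,1,1,1,1,1,1,2).

Reading off H_k = ker ∂_k / im ∂_{k+1}:

  H_0: rank C_0 − rank ∂_1 = 7 − 6 = 1, and the invariant factors of ∂_1 are all 1, so H_0 = Z.
  H_1: rank ker ∂_1 − rank ∂_2 = (18 − 6) − 12 = 0, and ∂_2 has invariant factor 2 > 1, so H_1 = Z/2.
  H_2: rank ker ∂_2 − rank ∂_3 = (12 − 12) − 0 = 0, and there is no ∂_3, so H_2 = 0.

(K is a triangulation of the real projective plane RP^2.)

H_0 = Z,  H_1 = Z/2,  H_2 = 0.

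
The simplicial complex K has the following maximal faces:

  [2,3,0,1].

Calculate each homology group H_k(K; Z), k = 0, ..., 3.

Order the vertices as 0 < 1 < 2 < 3. Listing each simplex with vertices in this order, K has dimension 3 with simplices:

  0-simplices (4): [0], [1], [2], [3]
  1-simplices (6): [0,1], [0,2], [0,3], [1,2], [1,3], [2,3]
  2-simplices (4): [0,1,2], [0,1,3], [0,2,3], [1,2,3]
  3-simplices (1): [0,1,2,3]

so the chain groups are C_0 ≅ Z^4, C_1 ≅ Z^6, C_2 ≅ Z^4, C_3 ≅ Z^1.

The boundary map ∂_1: C_1 → C_0 sends each edge [p,q] (with p < q) to q − p. For instance
  ∂[1,2] = [2] − [1].
As a 4×6 matrix over Z this has rank 3, with invariant factors (1,1,1).

The boundary map ∂_2: C_2 → C_1 sends each 2-simplex [p,q,r] to [q,r] − [p,r] + [p,q]. For instance
  ∂[0,1,2] = [1,2] − [0,2] + [0,1],
  ∂[1,2,3] = [2,3] − [1,3] + [1,2].
The resulting 6×4 matrix has rank 3, and its Smith normal form has invariant factors (1,1,1).

Boundary ∂_3: C_3 → C_2 sends each 3-simplex σ to the alternating sum Σ_i (−1)^i (σ with its i-th vertex removed). For instance
  ∂[0,1,2,3] = [1,2,3] − [0,2,3] + [0,1,3] − [0,1,2].
This gives a 4×1 integer matrix of rank 1; reducing to Smith normal form yields diagonal entries (1).

Computing H_k = (kernel of ∂_k) / (image of ∂_{k+1}):

  H_0: rank C_0 − rank ∂_1 = 4 − 3 = 1, and the invariant factors of ∂_1 are all 1, so H_0 ≅ Z.
  H_1: rank ker ∂_1 − rank ∂_2 = (6 − 3) − 3 = 0, and the invariant factors of ∂_2 are all 1, so H_1 ≅ 0.
  H_2: rank ker ∂_2 − rank ∂_3 = (4 − 3) − 1 = 0, and the invariant factors of ∂_3 are all 1, so H_2 ≅ 0.
  H_3: rank ker ∂_3 − rank ∂_4 = (1 − 1) − 0 = 0, and there is no ∂_4, so H_3 ≅ 0.

As a check, the Euler characteristic is 4 − 6 + 4 − 1 = 1, which agrees with 1 − 0 + 0 − 0 = 1.

H_0 = Z,  H_1 = 0,  H_2 = 0,  H_3 = 0.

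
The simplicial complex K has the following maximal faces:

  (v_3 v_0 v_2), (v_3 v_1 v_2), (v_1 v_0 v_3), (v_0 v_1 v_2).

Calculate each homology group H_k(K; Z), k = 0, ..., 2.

Fix the vertex order v_0 < v_1 < v_2 < v_3 and write every simplex with vertices in increasing order. Then dim K = 2 and the simplices of K are:

  0-simplices (4): [v_0], [v_1], [v_2], [v_3]
  1-simplices (6): [v_0,v_1], [v_0,v_2], [v_0,v_3], [v_1,v_2], [v_1,v_3], [v_2,v_3]
  2-simplices (4): [v_0,v_1,v_2], [v_0,v_1,v_3], [v_0,v_2,v_3], [v_1,v_2,v_3]

so the chain groups are C_0 ≅ Z^4, C_1 ≅ Z^6, C_2 ≅ Z^4.

The boundary map ∂_1: C_1 → C_0 maps an edge to its endpoints' difference, ∂[p,q] = q − p. For instance
  ∂[v_2,v_3] = [v_3] − [v_2].
The resulting 4×6 matrix has rank 3, and its Smith normal form has invariant factors (1,1,1).

Boundary ∂_2: C_2 → C_1 acts by ∂[p,q,r] = [q,r] − [p,r] + [p,q]. For instance
  ∂[v_0,v_1,v_3] = [v_1,v_3] − [v_0,v_3] + [v_0,v_1],
  ∂[v_0,v_1,v_2] = [v_1,v_2] − [v_0,v_2] + [v_0,v_1].
The resulting 6×4 matrix has rank 3, and its Smith normal form has invariant factors (1,1,1).

From H_k ≅ ker(∂_k) / im(∂_{k+1}) we obtain:

  H_0: rank C_0 − rank ∂_1 = 4 − 3 = 1, and the invariant factors of ∂_1 are all 1, so H_0 = Z.
  H_1: rank ker ∂_1 − rank ∂_2 = (6 − 3) − 3 = 0, and the invariant factors of ∂_2 are all 1, so H_1 = 0.
  H_2: rank ker ∂_2 − rank ∂_3 = (4 − 3) − 0 = 1, and there is no ∂_3, so H_2 = Z.

H_0 ≅ Z,  H_1 = 0,  H_2 ≅ Z.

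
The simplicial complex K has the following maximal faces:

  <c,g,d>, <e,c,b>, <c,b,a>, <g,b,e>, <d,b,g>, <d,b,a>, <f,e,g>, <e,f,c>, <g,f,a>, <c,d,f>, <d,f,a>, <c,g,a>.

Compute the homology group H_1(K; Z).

Fix the vertex order a < b < c < d < e < f < g and write every simplex with vertices in increasing order. Then dim K = 2 and the simplices of K are:

  0-simplices (7): a, b, c, d, e, f, g
  1-simplices (18): ab, ac, ad, af, ag, bc, bd, be, bg, cd, ce, cf, cg, df, dg, ef, eg, fg
  2-simplices (12): abc, abd, acg, adf, afg, bce, bdg, beg, cdf, cdg, cef, efg

giving chain groups C_0 ≅ Z^7, C_1 ≅ Z^18, C_2 ≅ Z^12.

Boundary ∂_1: C_1 → C_0 maps an edge to its endpoints' difference, ∂[p,q] = q − p.
This gives a 7×18 integer matrix of rank 6; reducing to Smith normal form yields diagonal entries (1,1,1,1,1,1).

The boundary map ∂_2: C_2 → C_1 maps a triangle to the signed sum of its edges. For instance
  ∂efg = fg − eg + ef,
  ∂beg = eg − bg + be.
The resulting 18×12 matrix has rank 12, and its Smith normal form has invariant factors (1,1,1,1,1,1,1,1,1,1,1,2).

Reading off H_k = ker ∂_k / im ∂_{k+1}:

  H_1: rank ker ∂_1 − rank ∂_2 = (18 − 6) − 12 = 0, and ∂_2 has invariant factor 2 > 1, so H_1 ≅ Z/2.

(K is a triangulation of the real projective plane RP^2.)

H_1 = Z/2.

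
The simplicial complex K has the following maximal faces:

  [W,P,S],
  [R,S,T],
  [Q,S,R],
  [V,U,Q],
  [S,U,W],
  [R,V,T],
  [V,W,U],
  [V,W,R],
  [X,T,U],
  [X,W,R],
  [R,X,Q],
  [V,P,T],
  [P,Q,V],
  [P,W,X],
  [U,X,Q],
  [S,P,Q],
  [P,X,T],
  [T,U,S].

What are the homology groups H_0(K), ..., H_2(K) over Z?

H_0 = Z,  H_1 = Z^2,  H_2 = Z.

Fix the vertex order P < Q < R < S < T < U < V < W < X and write every simplex with vertices in increasing order. Then dim K = 2 and the simplices of K are:

  0-simplices (9): P, Q, R, S, T, U, V, W, X
  1-simplices (27): PQ, PS, PT, PV, PW, PX, QR, QS, QU, QV, QX, RS, RT, RV, RW, RX, ST, SU, SW, TU, TV, TX, UV, UW, UX, VW, WX
  2-simplices (18): PQS, PQV, PSW, PTV, PTX, PWX, QRS, QRX, QUV, QUX, RST, RTV, RVW, RWX, STU, SUW, TUX, UVW

Hence C_0 ≅ Z^9, C_1 ≅ Z^27, C_2 ≅ Z^18.

Boundary ∂_1: C_1 → C_0 sends each edge [p,q] (with p < q) to q − p.
This gives a 9×27 integer matrix of rank 8; reducing to Smith normal form yields diagonal entries (1,1,1,1,1,1,1,1).

Boundary ∂_2: C_2 → C_1 sends each 2-simplex [p,q,r] to [q,r] − [p,r] + [p,q]. For instance
  ∂QUX = UX − QX + QU,
  ∂QRS = RS − QS + QR.
As a 27×18 matrix over Z this has rank 17, with invariant factors (1,1,1,1,1,1,1,1,1,1,1,1,1,1,1,1,1).

Computing H_k = (kernel of ∂_k) / (image of ∂_{k+1}):

  H_0: rank C_0 − rank ∂_1 = 9 − 8 = 1, and the invariant factors of ∂_1 are all 1, so H_0 = Z.
  H_1: rank ker ∂_1 − rank ∂_2 = (27 − 8) − 17 = 2, and the invariant factors of ∂_2 are all 1, so H_1 = Z^2.
  H_2: rank ker ∂_2 − rank ∂_3 = (18 − 17) − 0 = 1, and there is no ∂_3, so H_2 = Z.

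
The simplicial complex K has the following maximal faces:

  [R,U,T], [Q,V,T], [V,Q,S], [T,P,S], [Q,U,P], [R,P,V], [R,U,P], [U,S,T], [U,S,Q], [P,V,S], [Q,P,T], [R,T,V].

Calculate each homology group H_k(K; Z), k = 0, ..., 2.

K has 7 vertices, 18 edges, 12 triangles.
rank ∂_0 = 0, rank ∂_1 = 6 ⇒ b_0 = 7 − 0 − 6 = 1; all invariant factors of ∂_1 are 1 so no torsion. So H_0 = Z.
rank ∂_1 = 6, rank ∂_2 = 12 ⇒ b_1 = 18 − 6 − 12 = 0; ∂_2 has invariant factor(s) [2] giving torsion. So H_1 = Z/2.
rank ∂_2 = 12, rank ∂_3 = 0 ⇒ b_2 = 12 − 12 − 0 = 0. So H_2 = 0.

H_0 = Z,  H_1 = Z/2,  H_2 = 0.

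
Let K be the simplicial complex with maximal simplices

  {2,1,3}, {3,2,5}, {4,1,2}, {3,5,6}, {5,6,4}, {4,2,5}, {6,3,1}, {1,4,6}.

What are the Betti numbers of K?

b_0 = 1, b_1 = 0, b_2 = 1.

We work with the vertex ordering 1 < 2 < 3 < 4 < 5 < 6. The simplices of K, each written with vertices in increasing order, are:

  0-simplices (6): [1], [2], [3], [4], [5], [6]
  1-simplices (12): [1,2], [1,3], [1,4], [1,6], [2,3], [2,4], [2,5], [3,5], [3,6], [4,5], [4,6], [5,6]
  2-simplices (8): [1,2,3], [1,2,4], [1,3,6], [1,4,6], [2,3,5], [2,4,5], [3,5,6], [4,5,6]

giving chain groups C_0 ≅ Z^6, C_1 ≅ Z^12, C_2 ≅ Z^8.

The boundary map ∂_1: C_1 → C_0 maps an edge to its endpoints' difference, ∂[p,q] = q − p.
The 6×12 boundary matrix has rank 5 and Smith normal form diag(1,1,1,1,1).

Boundary ∂_2: C_2 → C_1 maps a triangle to the signed sum of its edges. For instance
  ∂[3,5,6] = [5,6] − [3,6] + [3,5],
  ∂[4,5,6] = [5,6] − [4,6] + [4,5].
As a 12×8 matrix over Z this has rank 7, with invariant factors (1,1,1,1,1,1,1).

Computing H_k = (kernel of ∂_k) / (image of ∂_{k+1}):

  H_0: rank C_0 − rank ∂_1 = 6 − 5 = 1, and the invariant factors of ∂_1 are all 1, so H_0 = Z.
  H_1: rank ker ∂_1 − rank ∂_2 = (12 − 5) − 7 = 0, and the invariant factors of ∂_2 are all 1, so H_1 = 0.
  H_2: rank ker ∂_2 − rank ∂_3 = (8 − 7) − 0 = 1, and there is no ∂_3, so H_2 = Z.

(K is a triangulation of the 2-sphere S^2.)

Hence the Betti numbers are b_0 = 1, b_1 = 0, b_2 = 1.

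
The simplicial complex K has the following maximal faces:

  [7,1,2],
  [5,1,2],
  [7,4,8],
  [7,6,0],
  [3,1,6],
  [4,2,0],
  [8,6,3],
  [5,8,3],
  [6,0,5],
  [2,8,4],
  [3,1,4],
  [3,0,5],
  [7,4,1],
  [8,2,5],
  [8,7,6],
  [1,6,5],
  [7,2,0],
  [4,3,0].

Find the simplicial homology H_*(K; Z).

H_0 = Z,  H_1 = Z ⊕ Z/2,  H_2 = 0.

We work with the vertex ordering 0 < 1 < 2 < 3 < 4 < 5 < 6 < 7 < 8. The simplices of K, each written with vertices in increasing order, are:

  0-simplices (9): [0], [1], [2], [3], [4], [5], [6], [7], [8]
  1-simplices (27): (27 of them)
  2-simplices (18): [0,2,4], [0,2,7], [0,3,4], [0,3,5], [0,5,6], [0,6,7], [1,2,5], [1,2,7], [1,3,4], [1,3,6], [1,4,7], [1,5,6], [2,4,8], [2,5,8], [3,5,8], [3,6,8], [4,7,8], [6,7,8]

so the chain groups are C_0 ≅ Z^9, C_1 ≅ Z^27, C_2 ≅ Z^18.

The boundary map ∂_1: C_1 → C_0 maps an edge to its endpoints' difference, ∂[p,q] = q − p.
The resulting 9×27 matrix has rank 8, and its Smith normal form has invariant factors (1,1,1,1,1,1,1,1).

∂_2: C_2 → C_1 acts by ∂[p,q,r] = [q,r] − [p,r] + [p,q]. For instance
  ∂[1,3,4] = [3,4] − [1,4] + [1,3],
  ∂[1,3,6] = [3,6] − [1,6] + [1,3].
This gives a 27×18 integer matrix of rank 18; reducing to Smith normal form yields diagonal entries (1,1,1,1,1,1,1,1,1,1,1,1,1,1,1,1,1,2).

From H_k ≅ ker(∂_k) / im(∂_{k+1}) we obtain:

  H_0: rank C_0 − rank ∂_1 = 9 − 8 = 1, and the invariant factors of ∂_1 are all 1, so H_0 ≅ Z.
  H_1: rank ker ∂_1 − rank ∂_2 = (27 − 8) − 18 = 1, and ∂_2 has invariant factor 2 > 1, so H_1 ≅ Z ⊕ Z/2.
  H_2: rank ker ∂_2 − rank ∂_3 = (18 − 18) − 0 = 0, and there is no ∂_3, so H_2 ≅ 0.

As a check, the Euler characteristic is 9 − 27 + 18 = 0, which agrees with 1 − 1 + 0 = 0.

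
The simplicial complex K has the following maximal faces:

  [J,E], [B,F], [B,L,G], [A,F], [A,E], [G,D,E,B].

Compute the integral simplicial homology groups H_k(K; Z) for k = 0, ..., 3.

K has 8 vertices, 12 edges, 5 triangles, 1 3-simplex.
rank ∂_0 = 0, rank ∂_1 = 7 ⇒ b_0 = 8 − 0 − 7 = 1; all invariant factors of ∂_1 are 1 so no torsion. So H_0 ≅ Z.
rank ∂_1 = 7, rank ∂_2 = 4 ⇒ b_1 = 12 − 7 − 4 = 1; all invariant factors of ∂_2 are 1 so no torsion. So H_1 ≅ Z.
rank ∂_2 = 4, rank ∂_3 = 1 ⇒ b_2 = 5 − 4 − 1 = 0; all invariant factors of ∂_3 are 1 so no torsion. So H_2 ≅ 0.
rank ∂_3 = 1, rank ∂_4 = 0 ⇒ b_3 = 1 − 1 − 0 = 0. So H_3 ≅ 0.

H_0 = Z,  H_1 = Z,  H_2 = 0,  H_3 = 0.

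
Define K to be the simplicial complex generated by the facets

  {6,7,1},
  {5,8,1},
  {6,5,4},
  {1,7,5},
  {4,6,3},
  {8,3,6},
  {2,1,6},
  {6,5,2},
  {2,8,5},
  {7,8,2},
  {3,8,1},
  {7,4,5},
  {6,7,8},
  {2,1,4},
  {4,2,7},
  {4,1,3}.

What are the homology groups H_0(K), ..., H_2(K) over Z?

H_0 = Z,  H_1 = Z^2,  H_2 = Z.

We work with the vertex ordering 1 < 2 < 3 < 4 < 5 < 6 < 7 < 8. The simplices of K, each written with vertices in increasing order, are:

  0-simplices (8): [1], [2], [3], [4], [5], [6], [7], [8]
  1-simplices (24): (24 of them)
  2-simplices (16): [1,2,4], [1,2,6], [1,3,4], [1,3,8], [1,5,7], [1,5,8], [1,6,7], [2,4,7], [2,5,6], [2,5,8], [2,7,8], [3,4,6], [3,6,8], [4,5,6], [4,5,7], [6,7,8]

so the chain groups are C_0 ≅ Z^8, C_1 ≅ Z^24, C_2 ≅ Z^16.

∂_1: C_1 → C_0 sends each edge [p,q] (with p < q) to q − p.
This gives a 8×24 integer matrix of rank 7; reducing to Smith normal form yields diagonal entries (1,1,1,1,1,1,1).

The boundary map ∂_2: C_2 → C_1 maps a triangle to the signed sum of its edges. For instance
  ∂[2,7,8] = [7,8] − [2,8] + [2,7],
  ∂[4,5,7] = [5,7] − [4,7] + [4,5].
As a 24×16 matrix over Z this has rank 15, with invariant factors (1,1,1,1,1,1,1,1,1,1,1,1,1,1,1).

From H_k ≅ ker(∂_k) / im(∂_{k+1}) we obtain:

  H_0: rank C_0 − rank ∂_1 = 8 − 7 = 1, and the invariant factors of ∂_1 are all 1, so H_0 = Z.
  H_1: rank ker ∂_1 − rank ∂_2 = (24 − 7) − 15 = 2, and the invariant factors of ∂_2 are all 1, so H_1 = Z^2.
  H_2: rank ker ∂_2 − rank ∂_3 = (16 − 15) − 0 = 1, and there is no ∂_3, so H_2 = Z.

As a check, the Euler characteristic is 8 − 24 + 16 = 0, which agrees with 1 − 2 + 1 = 0.
(K is a triangulation of the torus T^2.)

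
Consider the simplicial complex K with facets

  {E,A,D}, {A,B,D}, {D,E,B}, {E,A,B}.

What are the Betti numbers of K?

b_0 = 1, b_1 = 0, b_2 = 1.

We work with the vertex ordering A < B < D < E. The simplices of K, each written with vertices in increasing order, are:

  0-simplices (4): A, B, D, E
  1-simplices (6): AB, AD, AE, BD, BE, DE
  2-simplices (4): ABD, ABE, ADE, BDE

giving chain groups C_0 ≅ Z^4, C_1 ≅ Z^6, C_2 ≅ Z^4.

∂_1: C_1 → C_0 sends each edge [p,q] (with p < q) to q − p. For instance
  ∂BD = D − B.
The resulting 4×6 matrix has rank 3, and its Smith normal form has invariant factors (1,1,1).

Boundary ∂_2: C_2 → C_1 acts by ∂[p,q,r] = [q,r] − [p,r] + [p,q]. For instance
  ∂BDE = DE − BE + BD,
  ∂ADE = DE − AE + AD.
The 6×4 boundary matrix has rank 3 and Smith normal form diag(1,1,1).

Computing H_k = (kernel of ∂_k) / (image of ∂_{k+1}):

  H_0: rank C_0 − rank ∂_1 = 4 − 3 = 1, and the invariant factors of ∂_1 are all 1, so H_0 ≅ Z.
  H_1: rank ker ∂_1 − rank ∂_2 = (6 − 3) − 3 = 0, and the invariant factors of ∂_2 are all 1, so H_1 ≅ 0.
  H_2: rank ker ∂_2 − rank ∂_3 = (4 − 3) − 0 = 1, and there is no ∂_3, so H_2 ≅ Z.

As a check, the Euler characteristic is 4 − 6 + 4 = 2, which agrees with 1 − 0 + 1 = 2.
(K is a triangulation of the 2-sphere S^2.)

Hence the Betti numbers are b_0 = 1, b_1 = 0, b_2 = 1.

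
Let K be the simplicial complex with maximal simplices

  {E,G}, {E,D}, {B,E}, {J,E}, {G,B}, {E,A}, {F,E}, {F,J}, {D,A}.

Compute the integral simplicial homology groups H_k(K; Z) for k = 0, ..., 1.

Fix the vertex order A < B < D < E < F < G < J and write every simplex with vertices in increasing order. Then dim K = 1 and the simplices of K are:

  0-simplices (7): A, B, D, E, F, G, J
  1-simplices (9): AD, AE, BE, BG, DE, EF, EG, EJ, FJ

Hence C_0 ≅ Z^7, C_1 ≅ Z^9.

∂_1: C_1 → C_0 maps an edge to its endpoints' difference, ∂[p,q] = q − p.
The resulting 7×9 matrix has rank 6, and its Smith normal form has invariant factors (1,1,1,1,1,1).

Computing H_k = (kernel of ∂_k) / (image of ∂_{k+1}):

  H_0: rank C_0 − rank ∂_1 = 7 − 6 = 1, and the invariant factors of ∂_1 are all 1, so H_0 = Z.
  H_1: rank ker ∂_1 − rank ∂_2 = (9 − 6) − 0 = 3, and there is no ∂_2, so H_1 = Z^3.

As a check, the Euler characteristic is 7 − 9 = -2, which agrees with 1 − 3 = -2.

H_0 = Z,  H_1 = Z^3.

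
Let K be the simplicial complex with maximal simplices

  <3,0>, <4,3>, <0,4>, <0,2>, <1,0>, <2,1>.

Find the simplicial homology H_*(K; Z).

H_0 = Z,  H_1 = Z^2.

Take the total order 0 < 1 < 2 < 3 < 4 on the vertex set. Then K (dimension 1) consists of the simplices:

  0-simplices (5): [0], [1], [2], [3], [4]
  1-simplices (6): [0,1], [0,2], [0,3], [0,4], [1,2], [3,4]

so the chain groups are C_0 ≅ Z^5, C_1 ≅ Z^6.

Boundary ∂_1: C_1 → C_0 sends each edge [p,q] (with p < q) to q − p.
As a 5×6 matrix over Z this has rank 4, with invariant factors (1,1,1,1).

Reading off H_k = ker ∂_k / im ∂_{k+1}:

  H_0: rank C_0 − rank ∂_1 = 5 − 4 = 1, and the invariant factors of ∂_1 are all 1, so H_0 ≅ Z.
  H_1: rank ker ∂_1 − rank ∂_2 = (6 − 4) − 0 = 2, and there is no ∂_2, so H_1 ≅ Z^2.

As a check, the Euler characteristic is 5 − 6 = -1, which agrees with 1 − 2 = -1.
(K is a triangulation of a wedge of 2 circles.)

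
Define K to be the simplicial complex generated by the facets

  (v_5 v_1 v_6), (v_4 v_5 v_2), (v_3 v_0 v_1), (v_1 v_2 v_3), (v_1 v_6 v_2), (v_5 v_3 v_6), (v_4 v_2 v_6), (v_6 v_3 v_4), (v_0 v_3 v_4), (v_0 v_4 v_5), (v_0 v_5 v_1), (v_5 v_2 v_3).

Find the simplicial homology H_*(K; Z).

H_0 = Z,  H_1 = Z/2Z,  H_2 = 0.

Order the vertices as v_0 < v_1 < v_2 < v_3 < v_4 < v_5 < v_6. Listing each simplex with vertices in this order, K has dimension 2 with simplices:

  0-simplices (7): [v_0], [v_1], [v_2], [v_3], [v_4], [v_5], [v_6]
  1-simplices (18): (18 of them)
  2-simplices (12): (12 of them)

Hence C_0 ≅ Z^7, C_1 ≅ Z^18, C_2 ≅ Z^12.

Boundary ∂_1: C_1 → C_0 sends each edge [p,q] (with p < q) to q − p. For instance
  ∂[v_3,v_4] = [v_4] − [v_3].
As a 7×18 matrix over Z this has rank 6, with invariant factors (1,1,1,1,1,1).

∂_2: C_2 → C_1 maps a triangle to the signed sum of its edges. For instance
  ∂[v_0,v_1,v_5] = [v_1,v_5] − [v_0,v_5] + [v_0,v_1],
  ∂[v_0,v_4,v_5] = [v_4,v_5] − [v_0,v_5] + [v_0,v_4].
As a 18×12 matrix over Z this has rank 12, with invariant factors (1,1,1,1,1,1,1,1,1,1,1,2).

Reading off H_k = ker ∂_k / im ∂_{k+1}:

  H_0: rank C_0 − rank ∂_1 = 7 − 6 = 1, and the invariant factors of ∂_1 are all 1, so H_0 = Z.
  H_1: rank ker ∂_1 − rank ∂_2 = (18 − 6) − 12 = 0, and ∂_2 has invariant factor 2 > 1, so H_1 = Z/2Z.
  H_2: rank ker ∂_2 − rank ∂_3 = (12 − 12) − 0 = 0, and there is no ∂_3, so H_2 = 0.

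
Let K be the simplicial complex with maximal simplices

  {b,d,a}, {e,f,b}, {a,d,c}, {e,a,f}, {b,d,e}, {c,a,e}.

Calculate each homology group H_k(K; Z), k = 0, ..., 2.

Order the vertices as a < b < c < d < e < f. Listing each simplex with vertices in this order, K has dimension 2 with simplices:

  0-simplices (6): a, b, c, d, e, f
  1-simplices (12): ab, ac, ad, ae, af, bd, be, bf, cd, ce, de, ef
  2-simplices (6): abd, acd, ace, aef, bde, bef

giving chain groups C_0 ≅ Z^6, C_1 ≅ Z^12, C_2 ≅ Z^6.

Boundary ∂_1: C_1 → C_0 is given by ∂[p,q] = [q] − [p]. For instance
  ∂be = e − b.
This gives a 6×12 integer matrix of rank 5; reducing to Smith normal form yields diagonal entries (1,1,1,1,1).

The boundary map ∂_2: C_2 → C_1 sends each 2-simplex [p,q,r] to [q,r] − [p,r] + [p,q]. For instance
  ∂aef = ef − af + ae,
  ∂bde = de − be + bd.
The resulting 12×6 matrix has rank 6, and its Smith normal form has invariant factors (1,1,1,1,1,1).

Now H_k = ker ∂_k / im ∂_{k+1}, so:

  H_0: rank C_0 − rank ∂_1 = 6 − 5 = 1, and the invariant factors of ∂_1 are all 1, so H_0 ≅ Z.
  H_1: rank ker ∂_1 − rank ∂_2 = (12 − 5) − 6 = 1, and the invariant factors of ∂_2 are all 1, so H_1 ≅ Z.
  H_2: rank ker ∂_2 − rank ∂_3 = (6 − 6) − 0 = 0, and there is no ∂_3, so H_2 ≅ 0.

H_0 = Z,  H_1 = Z,  H_2 = 0.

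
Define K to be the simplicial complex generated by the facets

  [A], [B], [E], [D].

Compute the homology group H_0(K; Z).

H_0 ≅ Z^4.

Take the total order A < B < D < E on the vertex set. Then K (dimension 0) consists of the simplices:

  0-simplices (4): A, B, D, E

so the chain groups are C_0 ≅ Z^4.

Now H_k = ker ∂_k / im ∂_{k+1}, so:

  H_0: rank C_0 − rank ∂_1 = 4 − 0 = 4, and there is no ∂_1, so H_0 = Z^4.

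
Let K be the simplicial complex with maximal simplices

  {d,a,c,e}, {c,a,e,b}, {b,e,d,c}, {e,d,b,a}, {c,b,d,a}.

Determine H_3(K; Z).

Take the total order a < b < c < d < e on the vertex set. Then K (dimension 3) consists of the simplices:

  0-simplices (5): a, b, c, d, e
  1-simplices (10): ab, ac, ad, ae, bc, bd, be, cd, ce, de
  2-simplices (10): abc, abd, abe, acd, ace, ade, bcd, bce, bde, cde
  3-simplices (5): abcd, abce, abde, acde, bcde

so the chain groups are C_0 ≅ Z^5, C_1 ≅ Z^10, C_2 ≅ Z^10, C_3 ≅ Z^5.

Boundary ∂_1: C_1 → C_0 maps an edge to its endpoints' difference, ∂[p,q] = q − p.
The 5×10 boundary matrix has rank 4 and Smith normal form diag(1,1,1,1).

Boundary ∂_2: C_2 → C_1 acts by ∂[p,q,r] = [q,r] − [p,r] + [p,q]. For instance
  ∂ace = ce − ae + ac,
  ∂ade = de − ae + ad.
The resulting 10×10 matrix has rank 6, and its Smith normal form has invariant factors (1,1,1,1,1,1).

The boundary map ∂_3: C_3 → C_2 sends each 3-simplex σ to the alternating sum Σ_i (−1)^i (σ with its i-th vertex removed). For instance
  ∂abcd = bcd − acd + abd − abc,
  ∂bcde = cde − bde + bce − bcd.
As a 10×5 matrix over Z this has rank 4, with invariant factors (1,1,1,1).

Reading off H_k = ker ∂_k / im ∂_{k+1}:

  H_3: rank ker ∂_3 − rank ∂_4 = (5 − 4) − 0 = 1, and there is no ∂_4, so H_3 ≅ Z.

H_3 = Z.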